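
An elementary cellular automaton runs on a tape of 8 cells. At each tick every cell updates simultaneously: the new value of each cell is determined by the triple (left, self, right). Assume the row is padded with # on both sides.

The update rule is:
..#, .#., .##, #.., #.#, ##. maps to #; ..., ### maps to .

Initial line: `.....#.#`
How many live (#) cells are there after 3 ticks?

6

#...####
##.##...
.#####.#
count of #: 6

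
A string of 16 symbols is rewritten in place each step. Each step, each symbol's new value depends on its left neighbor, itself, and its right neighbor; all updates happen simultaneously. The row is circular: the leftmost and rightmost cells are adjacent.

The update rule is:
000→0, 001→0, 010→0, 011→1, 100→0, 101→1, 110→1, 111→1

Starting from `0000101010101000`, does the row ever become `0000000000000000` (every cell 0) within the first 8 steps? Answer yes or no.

0000010101010000
0000001010100000
0000000101000000
0000000010000000
0000000000000000
all cells are 0 at step 5

yes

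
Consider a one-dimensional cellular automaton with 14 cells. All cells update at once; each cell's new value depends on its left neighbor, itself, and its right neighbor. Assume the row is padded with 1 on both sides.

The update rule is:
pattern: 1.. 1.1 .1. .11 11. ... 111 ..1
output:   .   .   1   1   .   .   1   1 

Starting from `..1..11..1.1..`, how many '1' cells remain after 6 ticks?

.11.11..11.1.1
.1..1..11..1.1
.1.11.11..11.1
.1.1..1..11..1
.1.1.11.11..11
.1.1.1..1..111
count of 1: 7

7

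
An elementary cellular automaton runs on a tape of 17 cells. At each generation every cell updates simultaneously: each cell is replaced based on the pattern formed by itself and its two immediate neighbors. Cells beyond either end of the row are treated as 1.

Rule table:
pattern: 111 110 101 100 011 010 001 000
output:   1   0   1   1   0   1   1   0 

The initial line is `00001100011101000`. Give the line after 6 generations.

11010111010101011

generation 1: 10010010101011101
generation 2: 01111111111101010
generation 3: 10111111111011111
generation 4: 01011111110101111
generation 5: 11101111101110111
generation 6: 11010111010101011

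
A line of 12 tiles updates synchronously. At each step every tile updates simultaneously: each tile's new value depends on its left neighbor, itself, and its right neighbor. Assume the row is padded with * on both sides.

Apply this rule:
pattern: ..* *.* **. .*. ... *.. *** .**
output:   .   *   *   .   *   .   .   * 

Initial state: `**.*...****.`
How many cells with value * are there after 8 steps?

.**..*.*..**
***...*...*.
..*.*...*..*
...*..*....*
.*......**.*
*..****.****
*..*..***...
*.....*.*.*.
count of *: 4

4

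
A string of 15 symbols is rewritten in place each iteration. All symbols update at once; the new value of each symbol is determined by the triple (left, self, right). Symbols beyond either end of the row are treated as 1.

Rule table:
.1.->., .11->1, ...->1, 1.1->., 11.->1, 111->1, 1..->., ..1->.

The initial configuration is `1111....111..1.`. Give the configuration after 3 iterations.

1111.11.111.11.

1111.11.111....
1111.11.111.11.
1111.11.111.11.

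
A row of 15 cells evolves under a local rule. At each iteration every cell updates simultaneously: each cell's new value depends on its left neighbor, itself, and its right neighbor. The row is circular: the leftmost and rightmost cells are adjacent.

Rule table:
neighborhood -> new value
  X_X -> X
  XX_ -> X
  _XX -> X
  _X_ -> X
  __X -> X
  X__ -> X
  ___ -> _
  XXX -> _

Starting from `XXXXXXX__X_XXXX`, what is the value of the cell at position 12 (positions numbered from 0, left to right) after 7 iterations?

_

iteration 1: ______XXXXXX___
iteration 2: _____XX____XX__
iteration 3: ____XXXX__XXXX_
iteration 4: ___XX__XXXX__XX
iteration 5: X_XXXXXX__XXXXX
iteration 6: XXX____XXXX____
iteration 7: X_XX__XX__XX__X
position 12 holds _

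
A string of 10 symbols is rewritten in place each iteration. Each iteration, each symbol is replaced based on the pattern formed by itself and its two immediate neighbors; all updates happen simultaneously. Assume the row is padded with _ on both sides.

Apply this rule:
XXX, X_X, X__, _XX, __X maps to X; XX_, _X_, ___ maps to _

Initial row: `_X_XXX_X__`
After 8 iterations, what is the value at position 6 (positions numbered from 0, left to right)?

_

X_XXX_X_X_
_XXX_X_X_X
XXX_X_X_X_
XX_X_X_X_X
X_X_X_X_X_
_X_X_X_X_X
X_X_X_X_X_  (repeats iteration 5; period 2)
iteration 8: _X_X_X_X_X
position 6 holds _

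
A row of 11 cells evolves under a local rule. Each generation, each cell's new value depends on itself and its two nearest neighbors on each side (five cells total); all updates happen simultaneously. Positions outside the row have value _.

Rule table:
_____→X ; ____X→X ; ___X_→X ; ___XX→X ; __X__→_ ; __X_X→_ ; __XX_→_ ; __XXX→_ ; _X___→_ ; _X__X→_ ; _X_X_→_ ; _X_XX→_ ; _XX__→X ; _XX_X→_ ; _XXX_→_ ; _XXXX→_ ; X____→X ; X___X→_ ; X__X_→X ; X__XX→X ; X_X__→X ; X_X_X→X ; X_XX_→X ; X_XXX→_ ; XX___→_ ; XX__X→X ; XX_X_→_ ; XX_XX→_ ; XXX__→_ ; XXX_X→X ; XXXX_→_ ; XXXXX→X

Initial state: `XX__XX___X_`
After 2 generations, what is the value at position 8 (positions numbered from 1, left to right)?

X

_XXX_X__X__
X__X_X_X__X
position 8 holds X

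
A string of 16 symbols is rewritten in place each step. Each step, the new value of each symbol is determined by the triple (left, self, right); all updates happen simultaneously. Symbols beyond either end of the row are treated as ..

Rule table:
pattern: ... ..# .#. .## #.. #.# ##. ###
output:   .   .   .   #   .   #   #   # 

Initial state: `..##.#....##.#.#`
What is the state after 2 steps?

..###.....####..

..###.....###.#.
..###.....####..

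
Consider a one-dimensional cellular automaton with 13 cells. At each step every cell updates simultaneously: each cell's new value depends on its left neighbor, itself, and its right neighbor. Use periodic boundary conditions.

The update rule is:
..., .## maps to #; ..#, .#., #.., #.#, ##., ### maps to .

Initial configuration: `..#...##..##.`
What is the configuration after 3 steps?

step 1: #...#.#...#..
step 2: ..#.....#....
step 3: #...###...###

#...###...###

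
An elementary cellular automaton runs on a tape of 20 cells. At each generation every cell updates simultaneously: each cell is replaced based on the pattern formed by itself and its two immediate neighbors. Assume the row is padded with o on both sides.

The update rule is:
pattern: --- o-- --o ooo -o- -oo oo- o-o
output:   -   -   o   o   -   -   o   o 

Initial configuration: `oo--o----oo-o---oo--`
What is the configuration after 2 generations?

ooo----o-o-o--o-o-o-

oo-o----o-oo---o-o-o
ooo----o-o-o--o-o-o-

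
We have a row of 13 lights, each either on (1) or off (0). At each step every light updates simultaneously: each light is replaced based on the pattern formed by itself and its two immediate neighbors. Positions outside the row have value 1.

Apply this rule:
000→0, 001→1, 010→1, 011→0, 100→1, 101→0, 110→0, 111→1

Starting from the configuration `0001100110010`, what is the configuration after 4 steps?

1001000101011

1010011001110
0011100110100
1101011000111
1001000101011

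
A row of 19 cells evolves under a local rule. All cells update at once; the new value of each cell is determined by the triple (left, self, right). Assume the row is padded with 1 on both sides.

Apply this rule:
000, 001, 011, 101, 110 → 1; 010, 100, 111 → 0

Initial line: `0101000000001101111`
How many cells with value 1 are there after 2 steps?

7

1010011111111111000
1100110000000001011
count of 1: 7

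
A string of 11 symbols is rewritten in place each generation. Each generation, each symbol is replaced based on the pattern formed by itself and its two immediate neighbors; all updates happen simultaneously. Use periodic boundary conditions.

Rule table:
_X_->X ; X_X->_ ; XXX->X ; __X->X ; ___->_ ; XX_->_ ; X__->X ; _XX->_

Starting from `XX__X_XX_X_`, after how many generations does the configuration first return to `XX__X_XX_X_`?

31

__XXX____X_
_X_X_X__XXX
_X_X_XXX_X_
XX_X__X__XX
X__XXXXXX_X
_XX_XXXX___
X____XX_X__
XX__X___XXX
X_XXXX_X_XX
___XX__X__X
X_X__XXXXXX
__XXX_XXXXX
XX_X___XXX_
___XX_X_X__
__X___X_XX_
_XXX_XX___X
__X____X_XX
XXXX__XX___
_XX_XX__X_X
______XXX_X
X____X_X__X
_X__XX_XXX_
XXXX____X_X
XXX_X__XX__
_X__XXX__XX
_XXX_X_XX__
X_X__X___X_
X_XXXXX_XX_
X__XXX_____
XXX_X_X___X
XX__X_XX_X_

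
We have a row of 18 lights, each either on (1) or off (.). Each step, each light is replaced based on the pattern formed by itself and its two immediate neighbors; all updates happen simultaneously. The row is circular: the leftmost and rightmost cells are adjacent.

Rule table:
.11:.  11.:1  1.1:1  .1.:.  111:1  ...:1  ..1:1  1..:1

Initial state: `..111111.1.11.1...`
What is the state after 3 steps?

step 1: 11.111111.1.11.111
step 2: 111.111111.1.11.11
step 3: 1111.111111.1.11.1

1111.111111.1.11.1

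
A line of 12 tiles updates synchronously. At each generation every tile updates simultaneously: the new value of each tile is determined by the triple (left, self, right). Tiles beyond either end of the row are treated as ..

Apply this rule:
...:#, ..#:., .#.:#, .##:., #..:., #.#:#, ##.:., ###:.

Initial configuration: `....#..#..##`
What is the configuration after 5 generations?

##.....##...

###.#..#....
...##..#.###
##.....##...
...###....##
##.....##...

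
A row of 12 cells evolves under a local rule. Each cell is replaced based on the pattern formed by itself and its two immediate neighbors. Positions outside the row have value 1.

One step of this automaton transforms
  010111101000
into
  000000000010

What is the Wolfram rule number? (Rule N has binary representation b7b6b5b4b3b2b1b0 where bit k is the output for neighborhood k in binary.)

1

position 4: 111 → 0  (bit 7 = 0)
position 6: 110 → 0  (bit 6 = 0)
position 0: 101 → 0  (bit 5 = 0)
position 9: 100 → 0  (bit 4 = 0)
position 3: 011 → 0  (bit 3 = 0)
position 1: 010 → 0  (bit 2 = 0)
position 11: 001 → 0  (bit 1 = 0)
position 10: 000 → 1  (bit 0 = 1)
bits b7..b0 = 00000001 = 1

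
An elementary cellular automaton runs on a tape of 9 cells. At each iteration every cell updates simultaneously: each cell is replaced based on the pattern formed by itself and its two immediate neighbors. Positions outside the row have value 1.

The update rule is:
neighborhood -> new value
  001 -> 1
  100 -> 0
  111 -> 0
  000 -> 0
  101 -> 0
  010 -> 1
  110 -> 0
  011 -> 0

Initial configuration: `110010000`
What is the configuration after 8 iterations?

010001000

iteration 1: 000110001
iteration 2: 001000010
iteration 3: 011000110
iteration 4: 000001000
iteration 5: 000011001
iteration 6: 000100010
iteration 7: 001100110
iteration 8: 010001000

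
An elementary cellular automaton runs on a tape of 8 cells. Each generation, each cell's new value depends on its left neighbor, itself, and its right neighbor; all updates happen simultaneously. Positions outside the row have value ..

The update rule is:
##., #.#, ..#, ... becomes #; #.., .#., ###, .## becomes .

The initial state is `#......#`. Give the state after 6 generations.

#..#.#..

..#####.
##....#.
.#.###..
#.#..#.#
.#..#.#.
#..#.#..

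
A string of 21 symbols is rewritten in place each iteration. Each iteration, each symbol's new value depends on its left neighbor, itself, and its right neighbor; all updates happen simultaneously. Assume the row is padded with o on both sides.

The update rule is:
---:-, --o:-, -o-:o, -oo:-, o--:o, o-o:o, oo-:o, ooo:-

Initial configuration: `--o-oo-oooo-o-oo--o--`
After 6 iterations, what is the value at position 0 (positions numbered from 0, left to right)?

o-oo-oo---oooo-oo-oo-
oo-oo-oo-----oo-oo-oo
-oo-oo-oo-----oo-oo--
o-oo-oo-oo-----oo-oo-
oo-oo-oo-oo-----oo-oo
-oo-oo-oo-oo-----oo--
position 0 holds -

-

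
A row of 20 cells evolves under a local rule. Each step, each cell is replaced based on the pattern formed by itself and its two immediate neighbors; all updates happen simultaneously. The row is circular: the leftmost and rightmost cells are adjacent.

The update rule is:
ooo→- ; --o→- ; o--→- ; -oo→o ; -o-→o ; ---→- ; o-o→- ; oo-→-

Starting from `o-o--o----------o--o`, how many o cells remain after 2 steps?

step 1: --o--o----------o--o
step 2: --o--o----------o--o
count of o: 4

4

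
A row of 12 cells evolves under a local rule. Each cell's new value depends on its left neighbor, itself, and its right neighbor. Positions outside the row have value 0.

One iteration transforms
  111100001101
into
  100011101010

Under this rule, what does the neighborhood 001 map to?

0

At position 7 the neighborhood is 001; the next row has 0 there.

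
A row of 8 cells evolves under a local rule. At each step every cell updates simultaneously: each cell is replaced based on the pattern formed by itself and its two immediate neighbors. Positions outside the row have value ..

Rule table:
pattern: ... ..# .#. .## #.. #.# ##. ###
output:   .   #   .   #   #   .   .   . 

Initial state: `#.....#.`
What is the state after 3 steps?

step 1: .#...#.#
step 2: #.#.#...
step 3: .....#..

.....#..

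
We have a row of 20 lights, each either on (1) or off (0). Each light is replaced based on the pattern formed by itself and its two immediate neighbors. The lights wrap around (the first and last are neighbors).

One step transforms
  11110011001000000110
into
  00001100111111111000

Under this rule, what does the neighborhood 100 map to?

At position 4 the neighborhood is 100; the next row has 1 there.

1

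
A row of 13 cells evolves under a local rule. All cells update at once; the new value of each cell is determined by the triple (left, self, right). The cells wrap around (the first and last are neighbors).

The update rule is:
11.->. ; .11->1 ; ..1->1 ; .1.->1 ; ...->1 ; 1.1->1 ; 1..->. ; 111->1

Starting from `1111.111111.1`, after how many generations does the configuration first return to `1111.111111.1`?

13

generation 1: 111.111111.11
generation 2: 11.111111.111
generation 3: 1.111111.1111
generation 4: .111111.11111
generation 5: 111111.11111.
generation 6: 11111.11111.1
generation 7: 1111.11111.11
generation 8: 111.11111.111
generation 9: 11.11111.1111
generation 10: 1.11111.11111
generation 11: .11111.111111
generation 12: 11111.111111.
generation 13: 1111.111111.1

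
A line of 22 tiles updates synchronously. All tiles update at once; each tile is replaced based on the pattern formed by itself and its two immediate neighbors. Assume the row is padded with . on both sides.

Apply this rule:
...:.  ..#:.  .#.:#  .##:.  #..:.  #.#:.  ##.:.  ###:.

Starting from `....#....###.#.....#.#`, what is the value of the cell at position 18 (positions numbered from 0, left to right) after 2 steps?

.

step 1: ....#........#.....#.#
step 2: ....#........#.....#.#
position 18 holds .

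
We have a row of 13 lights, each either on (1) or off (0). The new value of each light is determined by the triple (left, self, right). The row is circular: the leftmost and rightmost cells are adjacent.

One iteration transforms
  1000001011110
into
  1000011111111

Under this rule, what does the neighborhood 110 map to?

1

At position 11 the neighborhood is 110; the next row has 1 there.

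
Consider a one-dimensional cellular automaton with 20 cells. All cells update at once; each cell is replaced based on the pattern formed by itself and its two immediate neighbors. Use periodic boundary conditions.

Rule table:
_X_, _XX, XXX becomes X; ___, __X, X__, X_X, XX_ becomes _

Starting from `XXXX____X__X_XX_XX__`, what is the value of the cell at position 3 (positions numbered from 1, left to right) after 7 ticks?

XXX_____X__X_X__X___
XX______X__X_X__X___
X_______X__X_X__X___
X_______X__X_X__X___  (fixed point — unchanged through tick 7)
position 3 holds _

_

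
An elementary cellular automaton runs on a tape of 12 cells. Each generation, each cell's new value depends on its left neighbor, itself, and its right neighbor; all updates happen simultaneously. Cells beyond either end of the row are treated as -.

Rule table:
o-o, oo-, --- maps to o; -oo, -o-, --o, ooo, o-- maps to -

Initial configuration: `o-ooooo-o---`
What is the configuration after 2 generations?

-o----oo--oo
---oo--o---o

---oo--o---o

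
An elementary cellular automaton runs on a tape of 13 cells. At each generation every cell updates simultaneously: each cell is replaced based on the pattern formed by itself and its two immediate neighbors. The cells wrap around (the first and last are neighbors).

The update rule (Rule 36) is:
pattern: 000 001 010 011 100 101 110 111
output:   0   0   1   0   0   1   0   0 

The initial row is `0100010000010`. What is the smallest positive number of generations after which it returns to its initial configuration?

1

generation 1: 0100010000010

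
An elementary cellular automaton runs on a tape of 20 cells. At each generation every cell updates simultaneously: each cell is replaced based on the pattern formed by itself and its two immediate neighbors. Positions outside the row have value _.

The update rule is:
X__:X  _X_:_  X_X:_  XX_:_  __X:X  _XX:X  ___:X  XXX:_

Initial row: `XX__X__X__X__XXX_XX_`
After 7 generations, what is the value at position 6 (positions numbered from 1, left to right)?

generation 1: X_XX_XX_XX_XXX___X_X
generation 2: __X__X__X__X__XXX___
generation 3: XX_XX_XX_XX_XXX__XXX
generation 4: X__X__X__X__X__XXX__
generation 5: _XX_XX_XX_XX_XXX__XX
generation 6: XX__X__X__X__X__XXX_
generation 7: X_XX_XX_XX_XX_XXX__X
position 6 holds X

X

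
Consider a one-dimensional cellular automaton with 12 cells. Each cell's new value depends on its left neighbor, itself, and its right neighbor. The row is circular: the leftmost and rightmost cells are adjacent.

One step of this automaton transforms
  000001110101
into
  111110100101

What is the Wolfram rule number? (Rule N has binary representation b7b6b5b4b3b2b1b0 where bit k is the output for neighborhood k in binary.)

151

position 6: 111 → 1  (bit 7 = 1)
position 7: 110 → 0  (bit 6 = 0)
position 8: 101 → 0  (bit 5 = 0)
position 0: 100 → 1  (bit 4 = 1)
position 5: 011 → 0  (bit 3 = 0)
position 9: 010 → 1  (bit 2 = 1)
position 4: 001 → 1  (bit 1 = 1)
position 1: 000 → 1  (bit 0 = 1)
bits b7..b0 = 10010111 = 151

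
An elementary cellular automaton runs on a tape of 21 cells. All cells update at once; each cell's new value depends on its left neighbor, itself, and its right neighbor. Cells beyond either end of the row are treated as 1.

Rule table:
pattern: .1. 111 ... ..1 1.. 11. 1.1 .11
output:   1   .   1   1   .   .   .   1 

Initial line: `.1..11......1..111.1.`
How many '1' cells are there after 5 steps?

13

.1.11..111111.11...1.
.1.1..11......1..111.
.1.1.11..111111.11...
.1.1.1..11......1..11
.1.1.1.11..111111.11.
count of 1: 13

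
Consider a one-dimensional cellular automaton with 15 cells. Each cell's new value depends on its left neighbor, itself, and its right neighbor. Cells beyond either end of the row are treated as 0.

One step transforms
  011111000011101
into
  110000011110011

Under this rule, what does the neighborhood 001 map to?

At position 0 the neighborhood is 001; the next row has 1 there.

1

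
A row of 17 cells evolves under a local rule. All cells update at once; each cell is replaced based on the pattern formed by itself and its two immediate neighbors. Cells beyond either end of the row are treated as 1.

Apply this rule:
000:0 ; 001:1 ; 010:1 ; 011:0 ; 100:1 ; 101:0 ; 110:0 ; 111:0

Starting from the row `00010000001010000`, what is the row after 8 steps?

00000000000001110

10111000011011001
00000100100000110
10001111110001000
01010000001011101
01011000011000000
01000100100100001
01101111111110010
00000000000001110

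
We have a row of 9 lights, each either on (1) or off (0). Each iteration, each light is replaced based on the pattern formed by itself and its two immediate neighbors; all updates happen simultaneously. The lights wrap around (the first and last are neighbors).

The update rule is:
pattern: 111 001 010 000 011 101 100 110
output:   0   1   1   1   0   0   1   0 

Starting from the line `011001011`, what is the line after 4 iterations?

000111000
111000111
000111000  (repeats iteration 1; period 2)
iteration 4: 111000111

111000111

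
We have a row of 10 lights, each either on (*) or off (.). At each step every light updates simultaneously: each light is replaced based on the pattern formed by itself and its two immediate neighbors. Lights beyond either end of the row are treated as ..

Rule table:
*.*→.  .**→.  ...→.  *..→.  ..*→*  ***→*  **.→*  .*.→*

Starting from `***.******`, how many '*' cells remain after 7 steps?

5

step 1: .**..*****
step 2: *.*.*.****
step 3: *.*.*..***
step 4: *.*.*.*.**
step 5: *.*.*.*..*
step 6: *.*.*.*.**  (repeats step 4; period 2)
step 7: *.*.*.*..*
count of *: 5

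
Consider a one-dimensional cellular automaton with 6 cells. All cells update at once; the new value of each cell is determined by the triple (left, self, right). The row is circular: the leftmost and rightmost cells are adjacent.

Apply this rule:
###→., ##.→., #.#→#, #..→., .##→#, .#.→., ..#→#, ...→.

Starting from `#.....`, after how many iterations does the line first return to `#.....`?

6

.....#
....#.
...#..
..#...
.#....
#.....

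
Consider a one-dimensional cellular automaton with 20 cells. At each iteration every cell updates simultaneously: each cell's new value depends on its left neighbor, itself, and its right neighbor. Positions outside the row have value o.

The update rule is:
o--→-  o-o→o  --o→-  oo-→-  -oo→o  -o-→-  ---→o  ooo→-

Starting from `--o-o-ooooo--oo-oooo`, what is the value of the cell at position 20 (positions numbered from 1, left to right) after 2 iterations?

-

iteration 1: ---o-oo------o-oo---
iteration 2: -o--oo--oooo--oo--o-
position 20 holds -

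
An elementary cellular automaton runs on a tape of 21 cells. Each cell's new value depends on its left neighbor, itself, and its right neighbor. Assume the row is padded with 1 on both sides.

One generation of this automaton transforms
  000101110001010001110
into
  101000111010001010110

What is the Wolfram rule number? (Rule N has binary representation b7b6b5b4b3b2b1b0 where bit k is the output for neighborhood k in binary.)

position 6: 111 → 1  (bit 7 = 1)
position 7: 110 → 1  (bit 6 = 1)
position 4: 101 → 0  (bit 5 = 0)
position 0: 100 → 1  (bit 4 = 1)
position 5: 011 → 0  (bit 3 = 0)
position 3: 010 → 0  (bit 2 = 0)
position 2: 001 → 1  (bit 1 = 1)
position 1: 000 → 0  (bit 0 = 0)
bits b7..b0 = 11010010 = 210

210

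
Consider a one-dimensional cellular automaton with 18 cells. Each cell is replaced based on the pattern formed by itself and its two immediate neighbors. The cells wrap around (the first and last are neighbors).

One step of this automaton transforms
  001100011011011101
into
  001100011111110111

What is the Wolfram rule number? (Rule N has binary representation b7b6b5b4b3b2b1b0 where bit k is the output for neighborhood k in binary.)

position 14: 111 → 0  (bit 7 = 0)
position 3: 110 → 1  (bit 6 = 1)
position 9: 101 → 1  (bit 5 = 1)
position 0: 100 → 0  (bit 4 = 0)
position 2: 011 → 1  (bit 3 = 1)
position 17: 010 → 1  (bit 2 = 1)
position 1: 001 → 0  (bit 1 = 0)
position 5: 000 → 0  (bit 0 = 0)
bits b7..b0 = 01101100 = 108

108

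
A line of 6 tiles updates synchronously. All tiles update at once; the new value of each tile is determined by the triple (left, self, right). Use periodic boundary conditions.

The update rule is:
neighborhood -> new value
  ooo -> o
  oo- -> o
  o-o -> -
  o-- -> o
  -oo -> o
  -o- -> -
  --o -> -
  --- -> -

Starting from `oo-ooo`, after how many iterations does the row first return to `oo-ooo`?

1

oo-ooo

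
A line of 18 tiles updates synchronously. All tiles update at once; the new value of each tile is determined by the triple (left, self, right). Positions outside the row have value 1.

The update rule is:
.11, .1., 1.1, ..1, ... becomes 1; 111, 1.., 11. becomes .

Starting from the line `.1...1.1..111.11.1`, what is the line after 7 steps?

11.11111.11..11.11
..11....11..11.11.
.11..1111..11.11.1
11..11....11.11.11
...11..1111.11.11.
.111..11...11.11.1
11...11..111.11.11

11...11..111.11.11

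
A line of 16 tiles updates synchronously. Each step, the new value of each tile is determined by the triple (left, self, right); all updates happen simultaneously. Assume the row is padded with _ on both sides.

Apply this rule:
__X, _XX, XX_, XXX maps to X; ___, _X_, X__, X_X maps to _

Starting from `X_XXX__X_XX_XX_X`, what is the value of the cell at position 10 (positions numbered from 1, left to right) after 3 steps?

X

__XXX_X__XX_XX__
_XXXX___XXX_XX__
XXXXX__XXXX_XX__
position 10 holds X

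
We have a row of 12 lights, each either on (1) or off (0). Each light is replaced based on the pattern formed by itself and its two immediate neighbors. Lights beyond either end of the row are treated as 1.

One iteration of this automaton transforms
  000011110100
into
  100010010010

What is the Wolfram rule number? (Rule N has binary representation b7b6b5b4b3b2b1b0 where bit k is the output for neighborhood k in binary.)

position 5: 111 → 0  (bit 7 = 0)
position 7: 110 → 1  (bit 6 = 1)
position 8: 101 → 0  (bit 5 = 0)
position 0: 100 → 1  (bit 4 = 1)
position 4: 011 → 1  (bit 3 = 1)
position 9: 010 → 0  (bit 2 = 0)
position 3: 001 → 0  (bit 1 = 0)
position 1: 000 → 0  (bit 0 = 0)
bits b7..b0 = 01011000 = 88

88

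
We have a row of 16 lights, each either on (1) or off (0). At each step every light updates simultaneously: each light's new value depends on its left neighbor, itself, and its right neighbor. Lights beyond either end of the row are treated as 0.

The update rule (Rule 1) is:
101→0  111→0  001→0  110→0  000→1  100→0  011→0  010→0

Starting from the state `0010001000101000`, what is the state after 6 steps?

step 1: 1000100010000011
step 2: 0010001000111000
step 3: 1000100010000011  (repeats step 1; period 2)
step 6: 0010001000111000

0010001000111000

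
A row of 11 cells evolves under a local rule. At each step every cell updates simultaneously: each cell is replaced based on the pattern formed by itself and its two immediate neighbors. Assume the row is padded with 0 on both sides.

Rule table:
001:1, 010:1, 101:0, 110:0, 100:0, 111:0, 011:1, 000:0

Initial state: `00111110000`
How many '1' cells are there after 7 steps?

1

01100000000
11000000000
10000000000
10000000000  (fixed point — unchanged through step 7)
count of 1: 1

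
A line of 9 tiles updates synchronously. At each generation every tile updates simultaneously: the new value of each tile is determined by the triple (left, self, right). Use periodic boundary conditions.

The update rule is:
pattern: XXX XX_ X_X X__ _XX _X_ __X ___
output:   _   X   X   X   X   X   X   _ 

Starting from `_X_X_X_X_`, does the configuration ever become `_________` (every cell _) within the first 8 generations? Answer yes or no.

yes

XXXXXXXXX
_________
all cells are _ at generation 2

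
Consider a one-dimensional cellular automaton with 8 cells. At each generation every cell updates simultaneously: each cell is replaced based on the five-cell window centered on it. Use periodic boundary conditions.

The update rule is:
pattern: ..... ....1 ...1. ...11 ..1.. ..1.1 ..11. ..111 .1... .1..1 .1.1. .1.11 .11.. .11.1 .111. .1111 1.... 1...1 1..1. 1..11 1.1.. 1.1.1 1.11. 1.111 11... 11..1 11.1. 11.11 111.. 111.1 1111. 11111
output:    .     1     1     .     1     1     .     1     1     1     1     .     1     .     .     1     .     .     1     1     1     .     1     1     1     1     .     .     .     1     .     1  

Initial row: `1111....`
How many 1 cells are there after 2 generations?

11..1.1.
111111..
count of 1: 6

6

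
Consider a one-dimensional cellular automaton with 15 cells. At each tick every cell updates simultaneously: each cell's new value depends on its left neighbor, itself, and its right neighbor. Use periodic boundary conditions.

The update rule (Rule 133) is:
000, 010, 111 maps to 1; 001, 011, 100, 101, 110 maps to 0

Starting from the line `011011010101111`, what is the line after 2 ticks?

000000010100110
111111010100000

111111010100000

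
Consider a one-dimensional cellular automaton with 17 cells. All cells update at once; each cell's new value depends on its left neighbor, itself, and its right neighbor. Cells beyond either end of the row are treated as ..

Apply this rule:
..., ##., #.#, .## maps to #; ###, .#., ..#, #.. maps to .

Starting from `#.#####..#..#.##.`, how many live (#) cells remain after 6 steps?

.##...#......###.
.##.#...####.#.#.
.###..#.#..##.#..
.#.#...#...###..#
..#..#...#.#.#...
#......#..#.#..##
count of #: 6

6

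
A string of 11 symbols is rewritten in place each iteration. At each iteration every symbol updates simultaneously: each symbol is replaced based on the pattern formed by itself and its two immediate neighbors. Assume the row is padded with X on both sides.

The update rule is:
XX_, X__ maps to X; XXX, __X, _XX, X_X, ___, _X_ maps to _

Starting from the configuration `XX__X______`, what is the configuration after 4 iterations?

XX__XX__X__

_XX__X_____
__XX__X____
X__XX__X___
XX__XX__X__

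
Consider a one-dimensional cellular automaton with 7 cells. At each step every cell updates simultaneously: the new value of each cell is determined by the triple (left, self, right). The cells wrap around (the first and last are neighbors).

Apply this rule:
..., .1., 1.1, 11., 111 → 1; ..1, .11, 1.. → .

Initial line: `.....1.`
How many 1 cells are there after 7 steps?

1111.1.
.111111
1.11111
11.1111
111.111
1111.11
11111.1
count of 1: 6

6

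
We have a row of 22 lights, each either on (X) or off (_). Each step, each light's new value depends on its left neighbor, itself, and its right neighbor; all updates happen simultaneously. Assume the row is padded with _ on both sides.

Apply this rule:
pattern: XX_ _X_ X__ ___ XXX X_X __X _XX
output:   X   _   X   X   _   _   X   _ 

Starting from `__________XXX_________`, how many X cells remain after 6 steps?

step 1: XXXXXXXXXX__XXXXXXXXXX
step 2: _________XXX_________X
step 3: XXXXXXXXX__XXXXXXXXXX_
step 4: ________XXX_________XX
step 5: XXXXXXXX__XXXXXXXXXX_X
step 6: _______XXX_________X__
count of X: 4

4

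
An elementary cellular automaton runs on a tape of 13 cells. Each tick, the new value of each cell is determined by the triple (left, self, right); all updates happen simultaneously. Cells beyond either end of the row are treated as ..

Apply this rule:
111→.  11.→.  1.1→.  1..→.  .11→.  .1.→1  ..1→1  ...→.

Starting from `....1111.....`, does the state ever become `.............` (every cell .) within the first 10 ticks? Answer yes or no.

...1.........
..11.........
.1...........
11...........
.............
all cells are . at tick 5

yes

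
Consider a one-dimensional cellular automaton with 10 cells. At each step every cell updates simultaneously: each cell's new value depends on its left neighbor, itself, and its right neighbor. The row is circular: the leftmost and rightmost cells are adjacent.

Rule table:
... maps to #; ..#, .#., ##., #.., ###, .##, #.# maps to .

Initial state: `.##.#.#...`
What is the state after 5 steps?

........##

........##
.######...
........##  (repeats step 1; period 2)
step 5: ........##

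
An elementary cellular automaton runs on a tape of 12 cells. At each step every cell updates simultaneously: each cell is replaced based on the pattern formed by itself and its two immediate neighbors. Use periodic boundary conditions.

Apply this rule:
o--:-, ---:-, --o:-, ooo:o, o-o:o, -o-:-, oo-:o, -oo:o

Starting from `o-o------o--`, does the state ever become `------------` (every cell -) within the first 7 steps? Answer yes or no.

-o----------
------------
all cells are - at step 2

yes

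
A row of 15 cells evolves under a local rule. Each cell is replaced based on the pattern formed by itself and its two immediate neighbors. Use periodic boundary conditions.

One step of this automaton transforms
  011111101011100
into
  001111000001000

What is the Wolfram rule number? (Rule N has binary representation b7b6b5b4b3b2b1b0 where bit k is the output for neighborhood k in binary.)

128

position 2: 111 → 1  (bit 7 = 1)
position 6: 110 → 0  (bit 6 = 0)
position 7: 101 → 0  (bit 5 = 0)
position 13: 100 → 0  (bit 4 = 0)
position 1: 011 → 0  (bit 3 = 0)
position 8: 010 → 0  (bit 2 = 0)
position 0: 001 → 0  (bit 1 = 0)
position 14: 000 → 0  (bit 0 = 0)
bits b7..b0 = 10000000 = 128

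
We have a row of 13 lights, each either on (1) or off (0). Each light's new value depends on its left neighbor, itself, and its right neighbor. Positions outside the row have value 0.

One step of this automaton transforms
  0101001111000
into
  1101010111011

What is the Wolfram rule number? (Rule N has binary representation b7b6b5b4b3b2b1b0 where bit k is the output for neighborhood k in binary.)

position 7: 111 → 1  (bit 7 = 1)
position 9: 110 → 1  (bit 6 = 1)
position 2: 101 → 0  (bit 5 = 0)
position 4: 100 → 0  (bit 4 = 0)
position 6: 011 → 0  (bit 3 = 0)
position 1: 010 → 1  (bit 2 = 1)
position 0: 001 → 1  (bit 1 = 1)
position 11: 000 → 1  (bit 0 = 1)
bits b7..b0 = 11000111 = 199

199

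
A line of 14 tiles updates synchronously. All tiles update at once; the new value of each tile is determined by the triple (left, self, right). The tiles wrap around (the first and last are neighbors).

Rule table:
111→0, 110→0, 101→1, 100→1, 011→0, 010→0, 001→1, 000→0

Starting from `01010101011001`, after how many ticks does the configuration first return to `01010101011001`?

10101010100110
01010101011001

2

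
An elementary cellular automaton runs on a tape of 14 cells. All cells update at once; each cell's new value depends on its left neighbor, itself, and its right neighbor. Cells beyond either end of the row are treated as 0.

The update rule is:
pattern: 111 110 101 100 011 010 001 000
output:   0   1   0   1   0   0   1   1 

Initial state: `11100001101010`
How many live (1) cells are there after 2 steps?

00111110100001
11000010011110
count of 1: 7

7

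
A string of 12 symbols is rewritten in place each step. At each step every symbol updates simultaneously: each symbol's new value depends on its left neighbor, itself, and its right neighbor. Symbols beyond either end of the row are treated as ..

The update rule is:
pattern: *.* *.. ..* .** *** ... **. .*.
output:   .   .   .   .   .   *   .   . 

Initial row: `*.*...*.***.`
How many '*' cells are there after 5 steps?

1

....*.......
***...******
....*.......  (repeats step 1; period 2)
step 5: ....*.......
count of *: 1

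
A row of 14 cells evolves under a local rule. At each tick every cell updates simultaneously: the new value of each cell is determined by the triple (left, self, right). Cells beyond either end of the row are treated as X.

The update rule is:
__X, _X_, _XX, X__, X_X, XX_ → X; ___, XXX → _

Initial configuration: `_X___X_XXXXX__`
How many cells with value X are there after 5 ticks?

6

tick 1: XXX_XXXX___XXX
tick 2: __XXX__XX_XX__
tick 3: XXX_XXXXXXXXXX
tick 4: __XXX_________
tick 5: XXX_XX_______X
count of X: 6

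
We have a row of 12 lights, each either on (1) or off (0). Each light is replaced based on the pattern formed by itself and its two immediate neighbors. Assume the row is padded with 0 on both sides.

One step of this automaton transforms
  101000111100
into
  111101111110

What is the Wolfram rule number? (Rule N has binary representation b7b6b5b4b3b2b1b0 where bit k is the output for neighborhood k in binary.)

position 7: 111 → 1  (bit 7 = 1)
position 9: 110 → 1  (bit 6 = 1)
position 1: 101 → 1  (bit 5 = 1)
position 3: 100 → 1  (bit 4 = 1)
position 6: 011 → 1  (bit 3 = 1)
position 0: 010 → 1  (bit 2 = 1)
position 5: 001 → 1  (bit 1 = 1)
position 4: 000 → 0  (bit 0 = 0)
bits b7..b0 = 11111110 = 254

254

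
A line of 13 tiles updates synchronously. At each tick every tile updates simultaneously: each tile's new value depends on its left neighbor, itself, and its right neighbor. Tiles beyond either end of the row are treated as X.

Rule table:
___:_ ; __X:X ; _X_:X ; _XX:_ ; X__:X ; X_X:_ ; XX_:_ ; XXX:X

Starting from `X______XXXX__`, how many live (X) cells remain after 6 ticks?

_X____X_XX_XX
_XX__XX_____X
___XX__X___X_
X_X__XXXX_XX_
__XXX_XX_____
XX_X____X___X
count of X: 5

5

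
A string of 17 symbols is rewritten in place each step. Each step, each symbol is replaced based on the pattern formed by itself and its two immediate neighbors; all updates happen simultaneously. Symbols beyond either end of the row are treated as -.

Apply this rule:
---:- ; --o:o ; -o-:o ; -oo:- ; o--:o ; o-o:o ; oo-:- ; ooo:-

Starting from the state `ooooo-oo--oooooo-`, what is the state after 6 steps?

ooo-o----oooo--oo

-----o--oo------o
----oooo--o----oo
---o----oooo--o--
--ooo--o----oooo-
-o---oooo--o----o
ooo-o----oooo--oo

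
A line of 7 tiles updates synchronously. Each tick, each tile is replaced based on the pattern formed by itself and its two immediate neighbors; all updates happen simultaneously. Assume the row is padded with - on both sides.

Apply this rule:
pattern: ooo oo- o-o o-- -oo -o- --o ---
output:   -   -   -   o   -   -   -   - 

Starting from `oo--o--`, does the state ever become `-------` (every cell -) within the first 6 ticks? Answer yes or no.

yes

tick 1: --o--o-
tick 2: ---o--o
tick 3: ----o--
tick 4: -----o-
tick 5: ------o
tick 6: -------
all cells are - at tick 6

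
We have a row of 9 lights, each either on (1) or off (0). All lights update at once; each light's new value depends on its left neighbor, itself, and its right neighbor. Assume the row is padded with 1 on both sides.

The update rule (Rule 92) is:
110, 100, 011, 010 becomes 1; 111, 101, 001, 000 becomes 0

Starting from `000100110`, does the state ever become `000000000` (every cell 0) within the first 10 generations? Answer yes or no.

generation 1: 100110110
generation 2: 110110110
generation 3: 010110110
generation 4: 010110110  (fixed point — unchanged through generation 10)
generation 10 is 010110110, still not uniform 0

no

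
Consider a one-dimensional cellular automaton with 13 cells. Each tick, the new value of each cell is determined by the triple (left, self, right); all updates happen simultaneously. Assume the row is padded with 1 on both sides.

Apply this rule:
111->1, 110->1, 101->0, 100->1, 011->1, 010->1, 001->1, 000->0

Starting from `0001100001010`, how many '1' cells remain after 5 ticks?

10

tick 1: 1011110011010
tick 2: 1011111111010
tick 3: 1011111111010  (fixed point — unchanged through tick 5)
count of 1: 10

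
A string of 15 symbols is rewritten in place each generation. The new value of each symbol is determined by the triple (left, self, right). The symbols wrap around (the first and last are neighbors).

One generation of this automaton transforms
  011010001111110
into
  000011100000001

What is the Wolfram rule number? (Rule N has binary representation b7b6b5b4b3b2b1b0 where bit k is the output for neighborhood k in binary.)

21

position 9: 111 → 0  (bit 7 = 0)
position 2: 110 → 0  (bit 6 = 0)
position 3: 101 → 0  (bit 5 = 0)
position 5: 100 → 1  (bit 4 = 1)
position 1: 011 → 0  (bit 3 = 0)
position 4: 010 → 1  (bit 2 = 1)
position 0: 001 → 0  (bit 1 = 0)
position 6: 000 → 1  (bit 0 = 1)
bits b7..b0 = 00010101 = 21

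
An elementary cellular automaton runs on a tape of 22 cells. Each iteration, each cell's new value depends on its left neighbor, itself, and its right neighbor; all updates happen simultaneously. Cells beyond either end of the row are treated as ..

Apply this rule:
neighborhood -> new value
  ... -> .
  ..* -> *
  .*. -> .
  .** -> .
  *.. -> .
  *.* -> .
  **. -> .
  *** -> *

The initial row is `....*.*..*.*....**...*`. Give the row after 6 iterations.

iteration 1: ...*....*......*....*.
iteration 2: ..*....*......*....*..
iteration 3: .*....*......*....*...
iteration 4: *....*......*....*....
iteration 5: ....*......*....*.....
iteration 6: ...*......*....*......

...*......*....*......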